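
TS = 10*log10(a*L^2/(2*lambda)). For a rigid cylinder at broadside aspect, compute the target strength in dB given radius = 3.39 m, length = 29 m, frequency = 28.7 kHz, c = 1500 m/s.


lambda = 1500/28700 = 0.05226 m
TS = 10*log10(3.39*29^2/(2*0.05226)) = 44.36

44.36 dB


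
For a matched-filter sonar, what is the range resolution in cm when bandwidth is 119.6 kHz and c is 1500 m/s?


dR = c/(2*BW) = 1500 / (2 * 119.6e3) = 0.0063 m = 0.63 cm

0.63 cm


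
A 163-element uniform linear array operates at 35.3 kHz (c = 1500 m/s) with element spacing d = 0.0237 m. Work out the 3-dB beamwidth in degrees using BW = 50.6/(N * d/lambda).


Step 1: lambda = 1500/35300 = 0.04249 m
Step 2: d/lambda = 0.0237/0.04249 = 0.5578
Step 3: BW = 50.6/(N * d/lambda) = 50.6/(163 * 0.5578) = 0.56

0.56 deg


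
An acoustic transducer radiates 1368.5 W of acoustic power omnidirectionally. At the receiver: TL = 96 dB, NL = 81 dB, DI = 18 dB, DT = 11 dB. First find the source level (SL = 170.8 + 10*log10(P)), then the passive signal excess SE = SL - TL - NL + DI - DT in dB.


Step 1: SL = 170.8 + 10*log10(1368.5) = 202.16 dB
Step 2: SE = SL - TL - NL + DI - DT = 202.16 - 96 - 81 + 18 - 11 = 32.16

32.16 dB


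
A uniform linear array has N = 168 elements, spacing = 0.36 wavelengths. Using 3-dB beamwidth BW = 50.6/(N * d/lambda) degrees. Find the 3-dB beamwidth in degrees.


BW = 50.6 / (168 * 0.36) = 50.6 / 60.48 = 0.84

0.84 deg


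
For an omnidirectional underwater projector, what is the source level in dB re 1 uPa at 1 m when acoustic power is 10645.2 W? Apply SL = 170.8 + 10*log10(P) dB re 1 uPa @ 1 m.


SL = 170.8 + 10*log10(10645.2) = 170.8 + 40.27 = 211.07

211.07 dB


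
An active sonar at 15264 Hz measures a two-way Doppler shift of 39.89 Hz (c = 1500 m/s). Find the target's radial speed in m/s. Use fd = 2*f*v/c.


From fd = 2*f*v/c, v = c*fd/(2*f) = 1500 * 39.89 / (2*15264) = 1.96

1.96 m/s


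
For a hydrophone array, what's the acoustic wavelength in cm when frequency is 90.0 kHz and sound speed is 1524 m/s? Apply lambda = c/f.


lambda = c/f = 1524 / 90000 = 0.0169 m = 1.69 cm

1.69 cm


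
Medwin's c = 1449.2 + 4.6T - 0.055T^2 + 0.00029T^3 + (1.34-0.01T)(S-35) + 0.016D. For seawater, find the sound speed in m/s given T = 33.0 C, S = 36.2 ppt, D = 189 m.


c = 1449.2 + 4.6*33.0 - 0.055*33.0^2 + 0.00029*33.0^3 + (1.34 - 0.01*33.0)*(36.2 - 35) + 0.016*189 = 1555.76

1555.76 m/s


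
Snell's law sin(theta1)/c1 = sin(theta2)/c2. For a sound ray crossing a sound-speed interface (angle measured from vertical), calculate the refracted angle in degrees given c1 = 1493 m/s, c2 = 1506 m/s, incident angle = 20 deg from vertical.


sin(theta2) = (c2/c1)*sin(theta1) = (1506/1493)*sin(20 deg) = 0.345
theta2 = arcsin(0.345) = 20.18

20.18 deg


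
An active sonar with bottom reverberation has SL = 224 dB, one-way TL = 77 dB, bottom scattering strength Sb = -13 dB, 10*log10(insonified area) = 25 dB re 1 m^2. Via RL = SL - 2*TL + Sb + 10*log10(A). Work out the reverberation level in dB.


82 dB


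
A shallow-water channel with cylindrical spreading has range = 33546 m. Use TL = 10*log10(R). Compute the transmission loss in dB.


TL = 10*log10(33546) = 45.26

45.26 dB


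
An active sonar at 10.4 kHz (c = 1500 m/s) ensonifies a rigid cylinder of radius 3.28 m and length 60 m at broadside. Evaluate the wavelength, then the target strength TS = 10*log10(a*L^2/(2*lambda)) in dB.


Step 1: lambda = c/f = 1500/10400 = 0.14423 m
Step 2: TS = 10*log10(a*L^2/(2*lambda)) = 10*log10(3.28*60^2/(2*0.14423)) = 46.12

46.12 dB


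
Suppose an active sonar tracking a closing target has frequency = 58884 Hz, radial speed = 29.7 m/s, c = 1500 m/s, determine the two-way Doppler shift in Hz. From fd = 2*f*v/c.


fd = 2*f*v/c = 2 * 58884 * 29.7 / 1500 = 2331.81

2331.81 Hz


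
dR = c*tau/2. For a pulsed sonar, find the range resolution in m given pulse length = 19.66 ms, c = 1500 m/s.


14.745 m


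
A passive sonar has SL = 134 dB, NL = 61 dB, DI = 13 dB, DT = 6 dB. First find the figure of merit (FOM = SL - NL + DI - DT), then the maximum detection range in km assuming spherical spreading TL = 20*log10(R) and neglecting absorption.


Step 1: FOM = SL - NL + DI - DT = 134 - 61 + 13 - 6 = 80 dB
Step 2: at max range FOM = TL = 20*log10(R), so R = 10^(80/20) = 10000.0 m = 10.0 km

10.0 km


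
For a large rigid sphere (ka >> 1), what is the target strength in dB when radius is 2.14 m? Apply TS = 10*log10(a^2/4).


0.59 dB


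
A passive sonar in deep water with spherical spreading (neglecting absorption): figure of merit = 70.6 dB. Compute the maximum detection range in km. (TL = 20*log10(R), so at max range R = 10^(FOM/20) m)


At max range FOM = TL, so 20*log10(R) = 70.6
R = 10^(70.6/20) = 3388.44 m = 3.39 km

3.39 km


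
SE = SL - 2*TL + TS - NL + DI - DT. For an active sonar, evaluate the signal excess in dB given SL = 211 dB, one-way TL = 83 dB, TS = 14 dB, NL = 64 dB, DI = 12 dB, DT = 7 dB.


SE = SL - 2*TL + TS - NL + DI - DT = 211 - 2*83 + (14) - 64 + 12 - 7 = 0

0 dB


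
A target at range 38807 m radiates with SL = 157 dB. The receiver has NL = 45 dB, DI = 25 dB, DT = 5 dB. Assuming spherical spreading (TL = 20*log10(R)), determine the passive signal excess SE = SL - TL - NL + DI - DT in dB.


Step 1: TL = 20*log10(38807) = 91.78 dB
Step 2: SE = 157 - 91.78 - 45 + 25 - 5 = 40.22

40.22 dB


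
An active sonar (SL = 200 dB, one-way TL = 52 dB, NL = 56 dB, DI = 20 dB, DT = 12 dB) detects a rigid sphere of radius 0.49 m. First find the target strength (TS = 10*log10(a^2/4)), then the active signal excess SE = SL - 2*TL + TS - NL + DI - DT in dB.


Step 1: TS = 10*log10(0.49^2/4) = -12.22 dB
Step 2: SE = SL - 2*TL + TS - NL + DI - DT = 200 - 2*52 + (-12.22) - 56 + 20 - 12 = 35.78

35.78 dB


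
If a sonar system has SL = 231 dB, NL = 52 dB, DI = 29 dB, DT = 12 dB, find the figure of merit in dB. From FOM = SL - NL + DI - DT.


FOM = SL - NL + DI - DT = 231 - 52 + 29 - 12 = 196

196 dB


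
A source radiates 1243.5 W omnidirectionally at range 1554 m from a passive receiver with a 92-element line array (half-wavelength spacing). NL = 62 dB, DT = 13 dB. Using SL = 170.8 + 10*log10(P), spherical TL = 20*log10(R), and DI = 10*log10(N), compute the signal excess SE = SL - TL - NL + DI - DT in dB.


Step 1: SL = 170.8 + 10*log10(1243.5) = 201.75 dB
Step 2: TL = 20*log10(1554) = 63.83 dB
Step 3: DI = 10*log10(92) = 19.64 dB
Step 4: SE = SL - TL - NL + DI - DT = 201.75 - 63.83 - 62 + 19.64 - 13 = 82.56

82.56 dB


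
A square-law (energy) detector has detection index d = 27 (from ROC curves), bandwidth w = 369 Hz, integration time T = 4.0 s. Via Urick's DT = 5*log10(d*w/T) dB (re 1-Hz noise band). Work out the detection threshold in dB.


DT = 5*log10(d*w/T) = 5*log10(27 * 369 / 4.0) = 5*log10(2490.75) = 16.98

16.98 dB


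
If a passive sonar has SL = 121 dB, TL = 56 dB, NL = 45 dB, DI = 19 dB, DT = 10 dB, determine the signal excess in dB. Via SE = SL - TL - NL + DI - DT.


SE = SL - TL - NL + DI - DT = 121 - 56 - 45 + 19 - 10 = 29

29 dB


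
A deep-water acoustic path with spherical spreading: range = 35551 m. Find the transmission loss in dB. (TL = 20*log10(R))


TL = 20*log10(35551) = 91.02

91.02 dB


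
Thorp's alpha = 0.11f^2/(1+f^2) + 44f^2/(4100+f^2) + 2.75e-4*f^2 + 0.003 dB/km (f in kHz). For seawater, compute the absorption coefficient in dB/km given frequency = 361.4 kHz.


78.692 dB/km


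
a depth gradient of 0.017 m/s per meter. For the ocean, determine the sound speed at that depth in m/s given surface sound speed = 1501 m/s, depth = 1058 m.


c = 1501 + 0.017 * 1058 = 1518.986

1518.986 m/s


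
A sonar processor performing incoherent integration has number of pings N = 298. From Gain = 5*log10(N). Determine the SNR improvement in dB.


Gain = 5*log10(298) = 12.37

12.37 dB


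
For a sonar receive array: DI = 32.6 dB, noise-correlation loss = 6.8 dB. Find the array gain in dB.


AG = DI - L_corr = 32.6 - 6.8 = 25.8

25.8 dB


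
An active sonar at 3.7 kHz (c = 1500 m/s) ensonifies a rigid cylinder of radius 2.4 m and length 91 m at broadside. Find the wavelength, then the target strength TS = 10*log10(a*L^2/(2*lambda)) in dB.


Step 1: lambda = c/f = 1500/3700 = 0.40541 m
Step 2: TS = 10*log10(a*L^2/(2*lambda)) = 10*log10(2.4*91^2/(2*0.40541)) = 43.89

43.89 dB


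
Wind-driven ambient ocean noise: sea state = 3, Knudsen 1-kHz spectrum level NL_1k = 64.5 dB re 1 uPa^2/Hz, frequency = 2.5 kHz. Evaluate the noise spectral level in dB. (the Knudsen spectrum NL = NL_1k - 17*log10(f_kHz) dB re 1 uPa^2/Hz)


57.74 dB


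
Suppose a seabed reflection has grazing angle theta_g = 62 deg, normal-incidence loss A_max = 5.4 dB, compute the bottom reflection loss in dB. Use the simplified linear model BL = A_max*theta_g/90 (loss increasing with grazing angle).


BL = A_max * theta_g / 90 = 5.4 * 62 / 90 = 3.72

3.72 dB


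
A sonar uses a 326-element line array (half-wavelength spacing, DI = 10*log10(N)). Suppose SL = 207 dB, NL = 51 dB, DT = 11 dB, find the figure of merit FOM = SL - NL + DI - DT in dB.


Step 1: DI = 10*log10(326) = 25.13 dB
Step 2: FOM = SL - NL + DI - DT = 207 - 51 + 25.13 - 11 = 170.13

170.13 dB


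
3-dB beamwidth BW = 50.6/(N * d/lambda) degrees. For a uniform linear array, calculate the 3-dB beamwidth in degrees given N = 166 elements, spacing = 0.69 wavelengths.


BW = 50.6 / (166 * 0.69) = 50.6 / 114.54 = 0.44

0.44 deg


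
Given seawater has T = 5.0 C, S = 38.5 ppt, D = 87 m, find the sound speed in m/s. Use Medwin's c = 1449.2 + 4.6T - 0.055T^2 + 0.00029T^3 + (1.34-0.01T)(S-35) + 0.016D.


c = 1449.2 + 4.6*5.0 - 0.055*5.0^2 + 0.00029*5.0^3 + (1.34 - 0.01*5.0)*(38.5 - 35) + 0.016*87 = 1476.77

1476.77 m/s


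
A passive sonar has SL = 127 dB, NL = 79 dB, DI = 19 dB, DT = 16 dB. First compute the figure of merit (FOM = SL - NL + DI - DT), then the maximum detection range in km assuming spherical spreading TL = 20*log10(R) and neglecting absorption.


Step 1: FOM = SL - NL + DI - DT = 127 - 79 + 19 - 16 = 51 dB
Step 2: at max range FOM = TL = 20*log10(R), so R = 10^(51/20) = 354.81 m = 0.35 km

0.35 km


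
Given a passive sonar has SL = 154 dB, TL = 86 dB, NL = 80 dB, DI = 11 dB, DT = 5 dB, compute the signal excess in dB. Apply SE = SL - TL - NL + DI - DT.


SE = SL - TL - NL + DI - DT = 154 - 86 - 80 + 11 - 5 = -6

-6 dB


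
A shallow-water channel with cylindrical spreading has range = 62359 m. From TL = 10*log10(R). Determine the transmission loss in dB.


47.95 dB


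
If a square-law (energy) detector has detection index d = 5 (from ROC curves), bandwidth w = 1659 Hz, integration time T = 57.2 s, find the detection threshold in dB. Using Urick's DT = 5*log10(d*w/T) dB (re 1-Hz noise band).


DT = 5*log10(d*w/T) = 5*log10(5 * 1659 / 57.2) = 5*log10(145.02) = 10.81

10.81 dB


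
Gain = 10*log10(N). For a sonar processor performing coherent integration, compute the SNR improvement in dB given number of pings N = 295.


Gain = 10*log10(295) = 24.7

24.7 dB


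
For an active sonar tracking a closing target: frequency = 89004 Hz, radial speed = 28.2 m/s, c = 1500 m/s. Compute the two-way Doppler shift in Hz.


3346.55 Hz


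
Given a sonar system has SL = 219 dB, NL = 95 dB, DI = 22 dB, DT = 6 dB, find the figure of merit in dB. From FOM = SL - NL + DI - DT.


FOM = SL - NL + DI - DT = 219 - 95 + 22 - 6 = 140

140 dB


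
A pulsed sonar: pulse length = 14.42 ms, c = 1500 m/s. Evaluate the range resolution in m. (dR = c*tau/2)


10.815 m


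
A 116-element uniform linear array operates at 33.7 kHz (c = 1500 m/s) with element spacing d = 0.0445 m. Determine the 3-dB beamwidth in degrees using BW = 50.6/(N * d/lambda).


0.44 deg


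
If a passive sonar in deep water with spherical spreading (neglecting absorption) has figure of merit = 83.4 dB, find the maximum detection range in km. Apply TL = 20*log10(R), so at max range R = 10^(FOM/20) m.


14.79 km


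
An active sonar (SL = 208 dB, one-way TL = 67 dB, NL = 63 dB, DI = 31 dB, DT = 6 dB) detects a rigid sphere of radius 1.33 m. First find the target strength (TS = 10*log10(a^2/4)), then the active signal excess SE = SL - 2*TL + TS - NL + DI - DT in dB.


Step 1: TS = 10*log10(1.33^2/4) = -3.54 dB
Step 2: SE = SL - 2*TL + TS - NL + DI - DT = 208 - 2*67 + (-3.54) - 63 + 31 - 6 = 32.46

32.46 dB


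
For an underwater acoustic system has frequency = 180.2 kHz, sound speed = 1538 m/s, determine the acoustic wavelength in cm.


0.85 cm


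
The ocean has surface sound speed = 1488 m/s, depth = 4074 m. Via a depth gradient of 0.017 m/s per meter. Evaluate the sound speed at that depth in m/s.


1557.258 m/s


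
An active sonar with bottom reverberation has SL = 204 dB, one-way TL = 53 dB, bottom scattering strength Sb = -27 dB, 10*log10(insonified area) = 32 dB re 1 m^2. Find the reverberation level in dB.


RL = SL - 2*TL + Sb + 10*log10(A) = 204 - 2*53 + (-27) + 32 = 103

103 dB


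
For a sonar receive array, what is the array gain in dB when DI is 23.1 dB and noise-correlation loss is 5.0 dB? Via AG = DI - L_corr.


AG = DI - L_corr = 23.1 - 5.0 = 18.1

18.1 dB


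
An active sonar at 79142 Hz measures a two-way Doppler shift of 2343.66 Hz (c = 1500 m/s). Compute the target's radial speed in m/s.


22.21 m/s


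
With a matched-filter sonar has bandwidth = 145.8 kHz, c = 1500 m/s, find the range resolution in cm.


dR = c/(2*BW) = 1500 / (2 * 145.8e3) = 0.0051 m = 0.51 cm

0.51 cm


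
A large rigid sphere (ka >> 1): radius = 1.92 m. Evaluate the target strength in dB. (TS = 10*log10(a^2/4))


TS = 10*log10(1.92^2 / 4) = 10*log10(0.9216) = -0.35

-0.35 dB


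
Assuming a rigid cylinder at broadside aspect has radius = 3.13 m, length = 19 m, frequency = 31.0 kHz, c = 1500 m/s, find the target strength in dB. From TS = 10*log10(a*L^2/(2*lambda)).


lambda = 1500/31000 = 0.04839 m
TS = 10*log10(3.13*19^2/(2*0.04839)) = 40.67

40.67 dB


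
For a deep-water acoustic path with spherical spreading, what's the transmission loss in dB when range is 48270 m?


TL = 20*log10(48270) = 93.67

93.67 dB


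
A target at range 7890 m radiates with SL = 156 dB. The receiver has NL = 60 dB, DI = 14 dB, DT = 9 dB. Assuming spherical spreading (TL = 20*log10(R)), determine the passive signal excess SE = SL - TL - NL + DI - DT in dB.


Step 1: TL = 20*log10(7890) = 77.94 dB
Step 2: SE = 156 - 77.94 - 60 + 14 - 9 = 23.06

23.06 dB


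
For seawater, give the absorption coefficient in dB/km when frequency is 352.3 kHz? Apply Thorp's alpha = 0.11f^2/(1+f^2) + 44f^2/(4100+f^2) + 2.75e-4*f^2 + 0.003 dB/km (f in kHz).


f^2 = 124115.29
alpha = 0.11*124115.29/(1+124115.29) + 44*124115.29/(4100+124115.29) + 2.75e-4*124115.29 + 0.003 = 76.838

76.838 dB/km


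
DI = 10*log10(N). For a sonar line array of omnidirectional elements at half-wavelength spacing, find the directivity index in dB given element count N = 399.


DI = 10*log10(399) = 26.01

26.01 dB


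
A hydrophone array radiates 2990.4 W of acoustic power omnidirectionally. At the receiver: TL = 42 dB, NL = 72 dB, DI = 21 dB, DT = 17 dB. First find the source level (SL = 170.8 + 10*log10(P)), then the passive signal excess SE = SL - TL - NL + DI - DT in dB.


Step 1: SL = 170.8 + 10*log10(2990.4) = 205.56 dB
Step 2: SE = SL - TL - NL + DI - DT = 205.56 - 42 - 72 + 21 - 17 = 95.56

95.56 dB


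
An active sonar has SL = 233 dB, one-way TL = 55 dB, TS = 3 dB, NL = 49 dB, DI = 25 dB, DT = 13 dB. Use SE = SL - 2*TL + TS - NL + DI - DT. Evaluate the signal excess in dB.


SE = SL - 2*TL + TS - NL + DI - DT = 233 - 2*55 + (3) - 49 + 25 - 13 = 89

89 dB


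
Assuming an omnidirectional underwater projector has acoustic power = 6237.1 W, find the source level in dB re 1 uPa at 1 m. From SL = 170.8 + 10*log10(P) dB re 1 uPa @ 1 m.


SL = 170.8 + 10*log10(6237.1) = 170.8 + 37.95 = 208.75

208.75 dB


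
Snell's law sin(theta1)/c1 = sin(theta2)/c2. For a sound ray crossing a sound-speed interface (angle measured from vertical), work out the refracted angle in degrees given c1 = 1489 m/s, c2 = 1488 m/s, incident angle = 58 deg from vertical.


sin(theta2) = (c2/c1)*sin(theta1) = (1488/1489)*sin(58 deg) = 0.84748
theta2 = arcsin(0.84748) = 57.94

57.94 deg


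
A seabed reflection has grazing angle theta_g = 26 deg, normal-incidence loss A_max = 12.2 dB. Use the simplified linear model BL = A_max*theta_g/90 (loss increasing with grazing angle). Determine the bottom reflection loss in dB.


BL = A_max * theta_g / 90 = 12.2 * 26 / 90 = 3.52

3.52 dB


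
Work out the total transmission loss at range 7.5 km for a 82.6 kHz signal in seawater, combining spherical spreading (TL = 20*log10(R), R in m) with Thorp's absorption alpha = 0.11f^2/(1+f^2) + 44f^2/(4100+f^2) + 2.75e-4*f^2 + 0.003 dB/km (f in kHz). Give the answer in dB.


Step 1 (Thorp): alpha = 0.11*6822.76/(1+6822.76) + 44*6822.76/(4100+6822.76) + 2.75e-4*6822.76 + 0.003 = 29.4733 dB/km
Step 2: TL_spread = 20*log10(7500) = 77.5 dB
Step 3: TL_abs = alpha*R = 29.4733 * 7.5 = 221.05 dB
Step 4: TL_total = 77.5 + 221.05 = 298.55

298.55 dB


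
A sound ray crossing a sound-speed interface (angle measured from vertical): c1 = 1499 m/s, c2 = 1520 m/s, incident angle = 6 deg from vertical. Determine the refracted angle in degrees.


sin(theta2) = (c2/c1)*sin(theta1) = (1520/1499)*sin(6 deg) = 0.10599
theta2 = arcsin(0.10599) = 6.08

6.08 deg


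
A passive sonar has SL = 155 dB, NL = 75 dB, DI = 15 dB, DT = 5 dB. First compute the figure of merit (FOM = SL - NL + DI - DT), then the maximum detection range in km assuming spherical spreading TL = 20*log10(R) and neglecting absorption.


Step 1: FOM = SL - NL + DI - DT = 155 - 75 + 15 - 5 = 90 dB
Step 2: at max range FOM = TL = 20*log10(R), so R = 10^(90/20) = 31622.78 m = 31.62 km

31.62 km


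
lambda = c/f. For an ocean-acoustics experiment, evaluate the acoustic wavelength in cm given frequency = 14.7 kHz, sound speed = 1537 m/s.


lambda = c/f = 1537 / 14700 = 0.1046 m = 10.46 cm

10.46 cm


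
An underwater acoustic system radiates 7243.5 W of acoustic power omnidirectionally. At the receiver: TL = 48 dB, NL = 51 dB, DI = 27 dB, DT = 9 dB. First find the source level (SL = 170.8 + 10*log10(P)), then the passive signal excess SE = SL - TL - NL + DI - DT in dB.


Step 1: SL = 170.8 + 10*log10(7243.5) = 209.4 dB
Step 2: SE = SL - TL - NL + DI - DT = 209.4 - 48 - 51 + 27 - 9 = 128.4

128.4 dB


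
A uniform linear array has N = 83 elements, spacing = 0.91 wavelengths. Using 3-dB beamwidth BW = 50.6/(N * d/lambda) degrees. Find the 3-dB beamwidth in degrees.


BW = 50.6 / (83 * 0.91) = 50.6 / 75.53 = 0.67

0.67 deg


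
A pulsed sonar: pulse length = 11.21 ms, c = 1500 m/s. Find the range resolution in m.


dR = c*tau/2 = 1500 * 11.21e-3 / 2 = 8.4075

8.4075 m


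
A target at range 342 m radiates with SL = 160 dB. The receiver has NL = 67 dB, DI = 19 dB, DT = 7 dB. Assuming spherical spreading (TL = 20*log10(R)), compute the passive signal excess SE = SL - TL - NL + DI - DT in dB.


Step 1: TL = 20*log10(342) = 50.68 dB
Step 2: SE = 160 - 50.68 - 67 + 19 - 7 = 54.32

54.32 dB


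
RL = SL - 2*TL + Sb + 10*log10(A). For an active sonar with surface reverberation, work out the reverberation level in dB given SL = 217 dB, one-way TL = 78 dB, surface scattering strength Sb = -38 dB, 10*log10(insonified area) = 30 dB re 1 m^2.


53 dB


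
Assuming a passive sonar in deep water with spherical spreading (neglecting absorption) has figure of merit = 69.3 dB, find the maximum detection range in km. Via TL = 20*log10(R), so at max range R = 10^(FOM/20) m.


2.92 km


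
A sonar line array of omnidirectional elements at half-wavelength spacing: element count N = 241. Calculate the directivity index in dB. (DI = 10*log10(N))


DI = 10*log10(241) = 23.82

23.82 dB


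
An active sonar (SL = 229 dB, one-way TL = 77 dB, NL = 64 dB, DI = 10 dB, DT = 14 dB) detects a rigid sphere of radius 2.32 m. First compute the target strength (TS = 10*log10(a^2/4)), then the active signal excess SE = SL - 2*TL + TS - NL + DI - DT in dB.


Step 1: TS = 10*log10(2.32^2/4) = 1.29 dB
Step 2: SE = SL - 2*TL + TS - NL + DI - DT = 229 - 2*77 + (1.29) - 64 + 10 - 14 = 8.29

8.29 dB


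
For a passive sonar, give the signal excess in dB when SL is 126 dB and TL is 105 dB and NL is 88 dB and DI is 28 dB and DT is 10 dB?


-49 dB


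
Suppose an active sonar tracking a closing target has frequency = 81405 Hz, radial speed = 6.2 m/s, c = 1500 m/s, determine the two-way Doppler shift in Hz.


fd = 2*f*v/c = 2 * 81405 * 6.2 / 1500 = 672.95

672.95 Hz


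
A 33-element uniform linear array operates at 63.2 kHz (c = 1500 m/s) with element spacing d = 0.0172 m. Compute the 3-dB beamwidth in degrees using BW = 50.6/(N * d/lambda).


Step 1: lambda = 1500/63200 = 0.02373 m
Step 2: d/lambda = 0.0172/0.02373 = 0.7248
Step 3: BW = 50.6/(N * d/lambda) = 50.6/(33 * 0.7248) = 2.12

2.12 deg


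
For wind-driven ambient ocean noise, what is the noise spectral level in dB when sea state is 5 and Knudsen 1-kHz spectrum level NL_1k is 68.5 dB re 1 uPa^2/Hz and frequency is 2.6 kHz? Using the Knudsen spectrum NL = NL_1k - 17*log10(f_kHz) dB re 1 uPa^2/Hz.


NL = NL_1k - 17*log10(f_kHz) = 68.5 - 17*log10(2.6) = 68.5 - (7.05) = 61.45

61.45 dB


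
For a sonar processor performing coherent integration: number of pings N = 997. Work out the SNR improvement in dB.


29.99 dB


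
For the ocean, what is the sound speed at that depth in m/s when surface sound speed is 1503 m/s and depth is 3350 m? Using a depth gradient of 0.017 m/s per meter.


c = 1503 + 0.017 * 3350 = 1559.95

1559.95 m/s


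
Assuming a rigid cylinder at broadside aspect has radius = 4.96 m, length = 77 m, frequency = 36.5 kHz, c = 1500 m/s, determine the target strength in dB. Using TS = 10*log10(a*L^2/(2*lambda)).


55.54 dB


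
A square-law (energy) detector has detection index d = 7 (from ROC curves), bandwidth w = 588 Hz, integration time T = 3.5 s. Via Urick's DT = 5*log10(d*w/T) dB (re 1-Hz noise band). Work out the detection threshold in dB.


DT = 5*log10(d*w/T) = 5*log10(7 * 588 / 3.5) = 5*log10(1176.0) = 15.35

15.35 dB


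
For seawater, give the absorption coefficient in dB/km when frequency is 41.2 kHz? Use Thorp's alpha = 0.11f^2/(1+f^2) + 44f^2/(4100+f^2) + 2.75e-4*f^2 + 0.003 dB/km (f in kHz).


f^2 = 1697.44
alpha = 0.11*1697.44/(1+1697.44) + 44*1697.44/(4100+1697.44) + 2.75e-4*1697.44 + 0.003 = 13.463

13.463 dB/km


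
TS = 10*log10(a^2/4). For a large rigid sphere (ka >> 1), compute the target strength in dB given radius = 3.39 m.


TS = 10*log10(3.39^2 / 4) = 10*log10(2.873025) = 4.58

4.58 dB


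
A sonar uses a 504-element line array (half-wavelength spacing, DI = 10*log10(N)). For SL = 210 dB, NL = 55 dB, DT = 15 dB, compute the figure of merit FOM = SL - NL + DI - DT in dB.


167.02 dB


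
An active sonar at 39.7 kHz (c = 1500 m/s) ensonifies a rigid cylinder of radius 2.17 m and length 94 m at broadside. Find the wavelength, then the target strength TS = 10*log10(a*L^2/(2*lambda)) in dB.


Step 1: lambda = c/f = 1500/39700 = 0.03778 m
Step 2: TS = 10*log10(a*L^2/(2*lambda)) = 10*log10(2.17*94^2/(2*0.03778)) = 54.04

54.04 dB


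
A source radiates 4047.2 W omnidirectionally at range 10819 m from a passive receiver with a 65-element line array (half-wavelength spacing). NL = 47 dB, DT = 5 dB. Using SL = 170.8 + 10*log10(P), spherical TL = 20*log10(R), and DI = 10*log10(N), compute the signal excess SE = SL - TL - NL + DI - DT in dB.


92.32 dB


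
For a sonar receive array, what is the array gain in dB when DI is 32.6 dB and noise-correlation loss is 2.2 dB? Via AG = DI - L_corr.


AG = DI - L_corr = 32.6 - 2.2 = 30.4

30.4 dB


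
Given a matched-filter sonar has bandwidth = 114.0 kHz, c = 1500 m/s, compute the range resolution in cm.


dR = c/(2*BW) = 1500 / (2 * 114.0e3) = 0.0066 m = 0.66 cm

0.66 cm


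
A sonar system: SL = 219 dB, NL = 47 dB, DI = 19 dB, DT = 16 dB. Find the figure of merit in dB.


FOM = SL - NL + DI - DT = 219 - 47 + 19 - 16 = 175

175 dB


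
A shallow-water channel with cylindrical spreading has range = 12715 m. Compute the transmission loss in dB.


41.04 dB


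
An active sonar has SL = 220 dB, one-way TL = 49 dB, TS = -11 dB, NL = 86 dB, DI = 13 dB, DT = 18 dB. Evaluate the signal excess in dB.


SE = SL - 2*TL + TS - NL + DI - DT = 220 - 2*49 + (-11) - 86 + 13 - 18 = 20

20 dB


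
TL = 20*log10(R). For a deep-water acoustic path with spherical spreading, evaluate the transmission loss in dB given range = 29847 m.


TL = 20*log10(29847) = 89.5

89.5 dB


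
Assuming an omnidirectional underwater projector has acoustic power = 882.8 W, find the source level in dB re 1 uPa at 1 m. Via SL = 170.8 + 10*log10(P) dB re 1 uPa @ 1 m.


SL = 170.8 + 10*log10(882.8) = 170.8 + 29.46 = 200.26

200.26 dB


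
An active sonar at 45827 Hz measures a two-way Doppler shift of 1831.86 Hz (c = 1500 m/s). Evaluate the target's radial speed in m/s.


From fd = 2*f*v/c, v = c*fd/(2*f) = 1500 * 1831.86 / (2*45827) = 29.98

29.98 m/s


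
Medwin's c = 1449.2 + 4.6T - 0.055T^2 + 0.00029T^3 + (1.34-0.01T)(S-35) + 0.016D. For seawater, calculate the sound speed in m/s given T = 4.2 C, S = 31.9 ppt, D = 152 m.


1465.98 m/s


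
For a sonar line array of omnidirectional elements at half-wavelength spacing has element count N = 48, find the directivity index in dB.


DI = 10*log10(48) = 16.81

16.81 dB


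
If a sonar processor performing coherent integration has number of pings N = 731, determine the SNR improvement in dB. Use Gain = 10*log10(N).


Gain = 10*log10(731) = 28.64

28.64 dB


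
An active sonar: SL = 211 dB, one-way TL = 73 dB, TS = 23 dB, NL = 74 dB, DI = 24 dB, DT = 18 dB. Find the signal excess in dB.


SE = SL - 2*TL + TS - NL + DI - DT = 211 - 2*73 + (23) - 74 + 24 - 18 = 20

20 dB


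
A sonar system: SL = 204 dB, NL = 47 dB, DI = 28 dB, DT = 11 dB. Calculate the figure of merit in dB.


174 dB


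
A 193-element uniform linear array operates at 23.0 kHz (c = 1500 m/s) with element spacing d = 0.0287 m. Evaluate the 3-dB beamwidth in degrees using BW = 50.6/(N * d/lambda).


0.6 deg


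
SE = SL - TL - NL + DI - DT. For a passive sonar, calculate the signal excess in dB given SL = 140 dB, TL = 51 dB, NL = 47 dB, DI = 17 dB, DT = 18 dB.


SE = SL - TL - NL + DI - DT = 140 - 51 - 47 + 17 - 18 = 41

41 dB


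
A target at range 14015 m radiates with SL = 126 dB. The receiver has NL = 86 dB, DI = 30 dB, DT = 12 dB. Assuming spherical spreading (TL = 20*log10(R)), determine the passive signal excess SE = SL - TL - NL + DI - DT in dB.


Step 1: TL = 20*log10(14015) = 82.93 dB
Step 2: SE = 126 - 82.93 - 86 + 30 - 12 = -24.93

-24.93 dB


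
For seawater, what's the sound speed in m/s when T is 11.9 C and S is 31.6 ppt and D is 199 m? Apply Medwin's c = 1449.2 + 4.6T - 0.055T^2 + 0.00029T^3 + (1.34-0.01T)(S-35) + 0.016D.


1495.67 m/s


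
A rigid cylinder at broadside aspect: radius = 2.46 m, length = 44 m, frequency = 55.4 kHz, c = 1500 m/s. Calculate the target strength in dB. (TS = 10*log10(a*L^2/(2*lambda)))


49.44 dB


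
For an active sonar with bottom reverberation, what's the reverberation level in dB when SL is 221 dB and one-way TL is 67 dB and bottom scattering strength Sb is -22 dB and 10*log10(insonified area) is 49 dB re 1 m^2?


RL = SL - 2*TL + Sb + 10*log10(A) = 221 - 2*67 + (-22) + 49 = 114

114 dB


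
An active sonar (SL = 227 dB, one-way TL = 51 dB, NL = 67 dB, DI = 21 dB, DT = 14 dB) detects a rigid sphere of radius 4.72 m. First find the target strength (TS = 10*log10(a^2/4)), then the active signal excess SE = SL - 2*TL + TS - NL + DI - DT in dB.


Step 1: TS = 10*log10(4.72^2/4) = 7.46 dB
Step 2: SE = SL - 2*TL + TS - NL + DI - DT = 227 - 2*51 + (7.46) - 67 + 21 - 14 = 72.46

72.46 dB


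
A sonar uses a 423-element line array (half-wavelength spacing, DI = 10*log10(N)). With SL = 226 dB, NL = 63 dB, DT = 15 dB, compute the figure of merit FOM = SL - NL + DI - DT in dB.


Step 1: DI = 10*log10(423) = 26.26 dB
Step 2: FOM = SL - NL + DI - DT = 226 - 63 + 26.26 - 15 = 174.26

174.26 dB


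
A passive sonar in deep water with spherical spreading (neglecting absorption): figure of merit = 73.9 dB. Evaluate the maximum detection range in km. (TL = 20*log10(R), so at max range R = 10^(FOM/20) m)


At max range FOM = TL, so 20*log10(R) = 73.9
R = 10^(73.9/20) = 4954.5 m = 4.95 km

4.95 km


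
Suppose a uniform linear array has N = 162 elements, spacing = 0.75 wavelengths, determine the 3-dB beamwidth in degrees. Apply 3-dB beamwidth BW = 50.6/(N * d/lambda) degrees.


BW = 50.6 / (162 * 0.75) = 50.6 / 121.5 = 0.42

0.42 deg


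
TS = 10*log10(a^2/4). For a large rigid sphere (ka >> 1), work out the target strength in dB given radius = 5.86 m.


TS = 10*log10(5.86^2 / 4) = 10*log10(8.5849) = 9.34

9.34 dB


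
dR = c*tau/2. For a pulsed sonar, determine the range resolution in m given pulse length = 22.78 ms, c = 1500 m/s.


17.085 m


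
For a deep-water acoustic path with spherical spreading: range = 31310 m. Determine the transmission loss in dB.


89.91 dB


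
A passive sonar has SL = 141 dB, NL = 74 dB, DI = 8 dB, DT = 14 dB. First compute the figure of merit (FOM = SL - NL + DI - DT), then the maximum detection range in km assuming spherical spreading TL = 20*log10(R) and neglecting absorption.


Step 1: FOM = SL - NL + DI - DT = 141 - 74 + 8 - 14 = 61 dB
Step 2: at max range FOM = TL = 20*log10(R), so R = 10^(61/20) = 1122.02 m = 1.12 km

1.12 km


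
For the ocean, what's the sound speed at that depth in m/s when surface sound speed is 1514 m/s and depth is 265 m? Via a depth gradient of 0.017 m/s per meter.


1518.505 m/s


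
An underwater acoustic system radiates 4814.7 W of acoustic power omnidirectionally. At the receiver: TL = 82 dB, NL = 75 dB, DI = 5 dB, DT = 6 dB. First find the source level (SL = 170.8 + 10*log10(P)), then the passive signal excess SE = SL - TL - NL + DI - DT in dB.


Step 1: SL = 170.8 + 10*log10(4814.7) = 207.63 dB
Step 2: SE = SL - TL - NL + DI - DT = 207.63 - 82 - 75 + 5 - 6 = 49.63

49.63 dB


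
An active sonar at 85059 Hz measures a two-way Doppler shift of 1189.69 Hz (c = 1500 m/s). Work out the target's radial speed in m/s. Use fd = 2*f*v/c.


From fd = 2*f*v/c, v = c*fd/(2*f) = 1500 * 1189.69 / (2*85059) = 10.49

10.49 m/s


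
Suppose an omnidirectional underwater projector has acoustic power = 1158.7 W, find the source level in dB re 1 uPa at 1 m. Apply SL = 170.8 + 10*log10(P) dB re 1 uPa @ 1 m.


SL = 170.8 + 10*log10(1158.7) = 170.8 + 30.64 = 201.44

201.44 dB


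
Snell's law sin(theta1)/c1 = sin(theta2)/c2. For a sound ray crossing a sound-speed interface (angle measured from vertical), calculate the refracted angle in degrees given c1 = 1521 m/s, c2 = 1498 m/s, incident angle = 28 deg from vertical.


sin(theta2) = (c2/c1)*sin(theta1) = (1498/1521)*sin(28 deg) = 0.46237
theta2 = arcsin(0.46237) = 27.54

27.54 deg


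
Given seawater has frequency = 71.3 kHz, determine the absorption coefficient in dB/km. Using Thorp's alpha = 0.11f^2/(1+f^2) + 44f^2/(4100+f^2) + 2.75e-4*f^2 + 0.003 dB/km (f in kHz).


f^2 = 5083.69
alpha = 0.11*5083.69/(1+5083.69) + 44*5083.69/(4100+5083.69) + 2.75e-4*5083.69 + 0.003 = 25.867

25.867 dB/km


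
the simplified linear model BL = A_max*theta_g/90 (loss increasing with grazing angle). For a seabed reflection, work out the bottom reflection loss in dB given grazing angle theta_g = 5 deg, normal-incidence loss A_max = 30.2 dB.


1.68 dB


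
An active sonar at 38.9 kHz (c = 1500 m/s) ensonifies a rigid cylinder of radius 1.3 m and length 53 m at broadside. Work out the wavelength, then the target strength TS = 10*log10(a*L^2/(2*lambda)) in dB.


Step 1: lambda = c/f = 1500/38900 = 0.03856 m
Step 2: TS = 10*log10(a*L^2/(2*lambda)) = 10*log10(1.3*53^2/(2*0.03856)) = 46.75

46.75 dB


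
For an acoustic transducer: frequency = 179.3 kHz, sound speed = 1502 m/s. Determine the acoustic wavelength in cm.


lambda = c/f = 1502 / 179300 = 0.0084 m = 0.84 cm

0.84 cm


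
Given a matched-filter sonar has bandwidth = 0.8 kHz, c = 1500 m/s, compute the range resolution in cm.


dR = c/(2*BW) = 1500 / (2 * 0.8e3) = 0.9375 m = 93.75 cm

93.75 cm


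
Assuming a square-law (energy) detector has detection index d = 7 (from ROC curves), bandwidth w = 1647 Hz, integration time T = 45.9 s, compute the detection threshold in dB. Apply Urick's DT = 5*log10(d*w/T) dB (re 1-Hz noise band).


DT = 5*log10(d*w/T) = 5*log10(7 * 1647 / 45.9) = 5*log10(251.18) = 12.0

12.0 dB


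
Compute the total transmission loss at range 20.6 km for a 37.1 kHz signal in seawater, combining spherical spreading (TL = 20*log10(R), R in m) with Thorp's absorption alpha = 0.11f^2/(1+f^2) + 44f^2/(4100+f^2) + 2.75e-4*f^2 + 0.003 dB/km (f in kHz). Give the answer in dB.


Step 1 (Thorp): alpha = 0.11*1376.41/(1+1376.41) + 44*1376.41/(4100+1376.41) + 2.75e-4*1376.41 + 0.003 = 11.5501 dB/km
Step 2: TL_spread = 20*log10(20600) = 86.28 dB
Step 3: TL_abs = alpha*R = 11.5501 * 20.6 = 237.93 dB
Step 4: TL_total = 86.28 + 237.93 = 324.21

324.21 dB


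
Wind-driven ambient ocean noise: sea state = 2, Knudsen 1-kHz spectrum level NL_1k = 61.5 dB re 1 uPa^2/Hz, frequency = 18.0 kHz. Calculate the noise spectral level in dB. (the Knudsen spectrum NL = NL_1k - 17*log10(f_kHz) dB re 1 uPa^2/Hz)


NL = NL_1k - 17*log10(f_kHz) = 61.5 - 17*log10(18.0) = 61.5 - (21.34) = 40.16

40.16 dB


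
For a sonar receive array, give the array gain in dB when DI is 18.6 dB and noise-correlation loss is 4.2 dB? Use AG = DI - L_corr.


AG = DI - L_corr = 18.6 - 4.2 = 14.4

14.4 dB


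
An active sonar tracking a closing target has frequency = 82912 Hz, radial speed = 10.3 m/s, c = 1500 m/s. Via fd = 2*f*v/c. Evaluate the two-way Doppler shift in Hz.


fd = 2*f*v/c = 2 * 82912 * 10.3 / 1500 = 1138.66

1138.66 Hz


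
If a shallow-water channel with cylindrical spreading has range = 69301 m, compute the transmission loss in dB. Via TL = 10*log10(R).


48.41 dB


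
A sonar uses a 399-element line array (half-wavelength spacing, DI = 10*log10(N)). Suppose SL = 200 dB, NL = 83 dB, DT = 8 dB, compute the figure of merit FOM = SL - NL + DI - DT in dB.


135.01 dB


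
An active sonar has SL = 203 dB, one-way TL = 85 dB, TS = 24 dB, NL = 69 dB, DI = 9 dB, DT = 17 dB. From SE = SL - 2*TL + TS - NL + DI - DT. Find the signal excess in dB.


-20 dB


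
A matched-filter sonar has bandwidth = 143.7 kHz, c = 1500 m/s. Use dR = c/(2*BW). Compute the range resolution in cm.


dR = c/(2*BW) = 1500 / (2 * 143.7e3) = 0.0052 m = 0.52 cm

0.52 cm


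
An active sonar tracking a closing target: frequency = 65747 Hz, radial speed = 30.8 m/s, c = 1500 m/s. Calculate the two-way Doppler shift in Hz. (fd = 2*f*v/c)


fd = 2*f*v/c = 2 * 65747 * 30.8 / 1500 = 2700.01

2700.01 Hz


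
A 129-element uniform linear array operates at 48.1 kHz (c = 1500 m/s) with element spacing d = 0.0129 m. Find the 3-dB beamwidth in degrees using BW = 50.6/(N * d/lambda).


Step 1: lambda = 1500/48100 = 0.03119 m
Step 2: d/lambda = 0.0129/0.03119 = 0.4136
Step 3: BW = 50.6/(N * d/lambda) = 50.6/(129 * 0.4136) = 0.95

0.95 deg


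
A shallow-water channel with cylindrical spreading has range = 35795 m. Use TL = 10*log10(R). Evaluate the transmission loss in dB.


TL = 10*log10(35795) = 45.54

45.54 dB


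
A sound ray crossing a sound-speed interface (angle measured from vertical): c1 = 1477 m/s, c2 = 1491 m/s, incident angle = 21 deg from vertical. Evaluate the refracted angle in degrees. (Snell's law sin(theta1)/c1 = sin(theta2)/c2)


sin(theta2) = (c2/c1)*sin(theta1) = (1491/1477)*sin(21 deg) = 0.36176
theta2 = arcsin(0.36176) = 21.21

21.21 deg


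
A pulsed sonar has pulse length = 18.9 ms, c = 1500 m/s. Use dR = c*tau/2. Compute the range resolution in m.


14.175 m


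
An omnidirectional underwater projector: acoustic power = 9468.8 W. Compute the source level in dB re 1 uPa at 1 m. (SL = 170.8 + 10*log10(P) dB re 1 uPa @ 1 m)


210.56 dB


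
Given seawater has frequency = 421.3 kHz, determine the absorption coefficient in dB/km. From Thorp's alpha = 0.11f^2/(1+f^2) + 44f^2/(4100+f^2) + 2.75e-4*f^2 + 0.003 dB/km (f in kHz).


f^2 = 177493.69
alpha = 0.11*177493.69/(1+177493.69) + 44*177493.69/(4100+177493.69) + 2.75e-4*177493.69 + 0.003 = 91.93

91.93 dB/km


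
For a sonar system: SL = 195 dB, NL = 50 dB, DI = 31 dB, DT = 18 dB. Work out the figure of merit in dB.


FOM = SL - NL + DI - DT = 195 - 50 + 31 - 18 = 158

158 dB


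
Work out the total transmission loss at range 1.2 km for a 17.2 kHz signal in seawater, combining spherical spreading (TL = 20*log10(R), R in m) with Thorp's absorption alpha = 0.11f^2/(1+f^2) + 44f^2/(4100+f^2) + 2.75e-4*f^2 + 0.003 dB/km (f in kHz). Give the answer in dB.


65.37 dB


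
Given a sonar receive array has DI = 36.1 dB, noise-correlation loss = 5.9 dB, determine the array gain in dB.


30.2 dB


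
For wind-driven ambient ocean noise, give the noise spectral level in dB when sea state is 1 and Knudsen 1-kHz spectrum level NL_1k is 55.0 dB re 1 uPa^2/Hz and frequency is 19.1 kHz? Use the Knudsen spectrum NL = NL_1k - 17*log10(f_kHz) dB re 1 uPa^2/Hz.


33.22 dB


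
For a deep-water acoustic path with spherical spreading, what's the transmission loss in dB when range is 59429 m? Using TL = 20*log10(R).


95.48 dB


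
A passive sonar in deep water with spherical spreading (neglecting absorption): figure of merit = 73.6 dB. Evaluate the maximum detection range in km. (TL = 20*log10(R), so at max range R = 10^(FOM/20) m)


At max range FOM = TL, so 20*log10(R) = 73.6
R = 10^(73.6/20) = 4786.3 m = 4.79 km

4.79 km


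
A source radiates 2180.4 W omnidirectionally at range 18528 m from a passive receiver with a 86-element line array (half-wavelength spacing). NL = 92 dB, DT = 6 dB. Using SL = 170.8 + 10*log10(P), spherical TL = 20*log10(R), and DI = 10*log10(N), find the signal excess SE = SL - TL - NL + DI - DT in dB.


Step 1: SL = 170.8 + 10*log10(2180.4) = 204.19 dB
Step 2: TL = 20*log10(18528) = 85.36 dB
Step 3: DI = 10*log10(86) = 19.34 dB
Step 4: SE = SL - TL - NL + DI - DT = 204.19 - 85.36 - 92 + 19.34 - 6 = 40.17

40.17 dB


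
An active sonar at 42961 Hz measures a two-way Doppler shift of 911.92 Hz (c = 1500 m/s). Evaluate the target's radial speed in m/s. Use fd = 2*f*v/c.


From fd = 2*f*v/c, v = c*fd/(2*f) = 1500 * 911.92 / (2*42961) = 15.92

15.92 m/s


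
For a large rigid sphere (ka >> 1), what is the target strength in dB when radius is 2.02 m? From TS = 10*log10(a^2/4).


0.09 dB


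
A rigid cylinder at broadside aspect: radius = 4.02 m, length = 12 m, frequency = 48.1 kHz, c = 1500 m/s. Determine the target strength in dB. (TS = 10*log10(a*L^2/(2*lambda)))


lambda = 1500/48100 = 0.03119 m
TS = 10*log10(4.02*12^2/(2*0.03119)) = 39.68

39.68 dB


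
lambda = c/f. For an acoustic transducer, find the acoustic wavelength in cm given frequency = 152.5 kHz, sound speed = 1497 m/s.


lambda = c/f = 1497 / 152500 = 0.0098 m = 0.98 cm

0.98 cm


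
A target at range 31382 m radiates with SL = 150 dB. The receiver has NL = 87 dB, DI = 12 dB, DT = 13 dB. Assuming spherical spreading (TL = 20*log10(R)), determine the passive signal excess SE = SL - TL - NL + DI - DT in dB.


Step 1: TL = 20*log10(31382) = 89.93 dB
Step 2: SE = 150 - 89.93 - 87 + 12 - 13 = -27.93

-27.93 dB
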